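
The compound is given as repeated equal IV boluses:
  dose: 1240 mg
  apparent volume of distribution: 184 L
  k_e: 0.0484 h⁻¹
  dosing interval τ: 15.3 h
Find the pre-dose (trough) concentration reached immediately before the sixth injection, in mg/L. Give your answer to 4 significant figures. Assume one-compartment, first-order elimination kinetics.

C₀ per dose = Dose / Vd = 1240 / 184 = 6.739 mg/L
Fraction remaining after one interval: r = e^(−kτ) = e^(−0.04840 × 15.3) = 0.4769
Before dose 6, 5 doses have been given (aged 1τ, 2τ, 3τ, 4τ, 5τ).
C_trough = C₀ × (r + r² + … + r^5) = C₀ × r(1−r^5)/(1−r)
        = 6.739 × 0.4769 × (1 − 0.02467) / (1 − 0.4769) = 5.992 mg/L

5.992 mg/L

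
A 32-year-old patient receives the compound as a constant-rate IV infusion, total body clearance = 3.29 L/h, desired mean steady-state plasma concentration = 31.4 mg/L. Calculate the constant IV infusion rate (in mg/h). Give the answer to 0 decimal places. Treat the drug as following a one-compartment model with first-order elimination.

103 mg/h

At steady state, infusion rate R₀ = Css × CL = 31.4 × 3.290 = 103.3 mg/h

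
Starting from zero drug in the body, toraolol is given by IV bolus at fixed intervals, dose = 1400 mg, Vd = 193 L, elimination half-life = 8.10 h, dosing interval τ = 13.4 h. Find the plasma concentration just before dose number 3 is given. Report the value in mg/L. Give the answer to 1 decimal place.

C₀ per dose = Dose / Vd = 1400 / 193 = 7.254 mg/L
k = ln2 / t½ = 0.693147 / 8.10 = 0.08557 h⁻¹
Fraction remaining after one interval: r = e^(−kτ) = e^(−0.08557 × 13.4) = 0.3177
Before dose 3, 2 doses have been given (aged 1τ, 2τ).
C_trough = C₀ × (r + r²) = 7.254 × (0.3177 + 0.1009) = 3.037 mg/L

3.0 mg/L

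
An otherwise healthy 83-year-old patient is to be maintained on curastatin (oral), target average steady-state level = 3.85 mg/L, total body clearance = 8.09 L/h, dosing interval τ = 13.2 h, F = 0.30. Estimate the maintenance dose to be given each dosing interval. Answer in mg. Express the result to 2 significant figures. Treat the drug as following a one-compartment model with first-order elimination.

1400 mg

At steady state, F × (Dose/τ) = Css × CL.
Dose = Css × CL × τ / F = 3.85 × 8.090 × 13.2 / 0.30 = 1370 mg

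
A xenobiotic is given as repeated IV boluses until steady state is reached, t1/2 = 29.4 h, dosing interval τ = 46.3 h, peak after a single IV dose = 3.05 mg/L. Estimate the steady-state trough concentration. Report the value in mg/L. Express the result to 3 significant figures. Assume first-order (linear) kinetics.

1.54 mg/L

k = ln2 / t½ = 0.693147 / 29.4 = 0.02358 h⁻¹
e^(−kτ) = e^(−0.02358 × 46.3) = 0.3356
Accumulation ratio R = 1 / (1 − e^(−kτ)) = 1 / (1 − 0.3356) = 1.505
Steady-state trough = C₀ × R × e^(−kτ) = 3.05 × 1.505 × 0.3356 = 1.540 mg/L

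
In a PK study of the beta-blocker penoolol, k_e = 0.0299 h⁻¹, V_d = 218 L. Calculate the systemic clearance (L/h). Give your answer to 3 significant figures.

CL = k × Vd = 0.0299 × 218 = 6.518 L/h

6.52 L/h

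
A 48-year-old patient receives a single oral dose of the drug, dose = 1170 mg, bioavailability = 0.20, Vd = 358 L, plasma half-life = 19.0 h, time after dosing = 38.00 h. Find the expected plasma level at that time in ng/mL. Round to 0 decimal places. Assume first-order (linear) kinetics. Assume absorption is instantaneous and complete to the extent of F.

163 ng/mL

Amount reaching circulation = F × Dose = 0.20 × 1170 = 234.0 mg
C₀ = F·Dose / Vd = 234.0 / 358 = 0.6536 mg/L
k = ln2 / t½ = 0.693147 / 19.0 = 0.03648 h⁻¹
t / t½ = 38.00 / 19.0 = 2 half-lives
C = C₀ × (1/2)^2 = 0.6536 × 0.2500 = 0.1634 mg/L
Convert: 0.1634 mg/L × 1000 = 163.4 ng/mL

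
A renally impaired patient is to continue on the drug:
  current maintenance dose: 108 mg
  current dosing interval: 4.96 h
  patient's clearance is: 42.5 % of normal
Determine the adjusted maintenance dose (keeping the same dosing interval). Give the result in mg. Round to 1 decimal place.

45.9 mg

To keep the same average steady-state level, dosing rate must scale with clearance.
CL ratio = 42.5 / 100 = 0.4250
New dose (same interval) = 108 × 0.4250 = 45.90 mg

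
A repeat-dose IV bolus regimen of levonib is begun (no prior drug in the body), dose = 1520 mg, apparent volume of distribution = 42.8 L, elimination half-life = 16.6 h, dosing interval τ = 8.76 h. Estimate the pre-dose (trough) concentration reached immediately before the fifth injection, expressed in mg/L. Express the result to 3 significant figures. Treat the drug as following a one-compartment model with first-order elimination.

C₀ per dose = Dose / Vd = 1520 / 42.8 = 35.51 mg/L
k = ln2 / t½ = 0.693147 / 16.6 = 0.04176 h⁻¹
Fraction remaining after one interval: r = e^(−kτ) = e^(−0.04176 × 8.76) = 0.6936
Before dose 5, 4 doses have been given (aged 1τ, 2τ, 3τ, 4τ).
C_trough = C₀ × (r + r² + … + r^4) = C₀ × r(1−r^4)/(1−r)
        = 35.51 × 0.6936 × (1 − 0.2314) / (1 − 0.6936) = 61.78 mg/L

61.8 mg/L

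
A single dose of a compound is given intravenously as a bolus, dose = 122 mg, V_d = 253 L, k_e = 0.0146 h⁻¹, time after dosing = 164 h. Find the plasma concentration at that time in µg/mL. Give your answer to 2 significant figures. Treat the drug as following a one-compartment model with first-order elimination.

C₀ = Dose / Vd = 122.0 / 253 = 0.4822 mg/L
C = C₀ · e^(−k·t) = 0.4822 × e^(−0.01460 × 164)
  = 0.4822 × 0.09123 = 0.04399 mg/L
(0.04399 mg/L = 0.04399 µg/mL)

0.044 µg/mL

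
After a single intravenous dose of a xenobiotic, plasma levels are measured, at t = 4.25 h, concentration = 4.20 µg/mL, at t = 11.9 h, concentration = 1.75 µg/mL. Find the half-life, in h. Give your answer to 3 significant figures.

k = ln(C₁/C₂) / (t₂ − t₁) = ln(4.20/1.75) / (11.9 − 4.25)
  = 0.8755 / 7.650 = 0.1144 h⁻¹
t½ = ln2 / k = 0.693147 / 0.1144 = 6.059 h

6.06 h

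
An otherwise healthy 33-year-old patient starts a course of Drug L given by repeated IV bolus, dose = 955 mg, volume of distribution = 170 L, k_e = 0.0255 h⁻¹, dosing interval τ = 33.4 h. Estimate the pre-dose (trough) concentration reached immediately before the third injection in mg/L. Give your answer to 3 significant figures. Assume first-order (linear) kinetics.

3.42 mg/L

C₀ per dose = Dose / Vd = 955 / 170 = 5.618 mg/L
Fraction remaining after one interval: r = e^(−kτ) = e^(−0.02550 × 33.4) = 0.4267
Before dose 3, 2 doses have been given (aged 1τ, 2τ).
C_trough = C₀ × (r + r²) = 5.618 × (0.4267 + 0.1821) = 3.420 mg/L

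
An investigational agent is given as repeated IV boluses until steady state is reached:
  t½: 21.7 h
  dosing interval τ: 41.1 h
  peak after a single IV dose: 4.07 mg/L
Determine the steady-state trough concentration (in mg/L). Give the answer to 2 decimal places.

1.50 mg/L

k = ln2 / t½ = 0.693147 / 21.7 = 0.03194 h⁻¹
e^(−kτ) = e^(−0.03194 × 41.1) = 0.2691
Accumulation ratio R = 1 / (1 − e^(−kτ)) = 1 / (1 − 0.2691) = 1.368
Steady-state trough = C₀ × R × e^(−kτ) = 4.07 × 1.368 × 0.2691 = 1.498 mg/L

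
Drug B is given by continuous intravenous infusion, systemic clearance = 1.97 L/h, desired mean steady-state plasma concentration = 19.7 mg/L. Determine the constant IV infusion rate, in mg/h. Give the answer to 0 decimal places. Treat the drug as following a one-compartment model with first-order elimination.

At steady state, infusion rate R₀ = Css × CL = 19.7 × 1.970 = 38.81 mg/h

39 mg/h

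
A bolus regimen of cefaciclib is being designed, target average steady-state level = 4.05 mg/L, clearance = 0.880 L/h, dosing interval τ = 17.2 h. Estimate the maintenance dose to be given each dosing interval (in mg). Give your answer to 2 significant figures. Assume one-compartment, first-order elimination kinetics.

61 mg

At steady state, Dose/τ = Css × CL.
Dose = Css × CL × τ = 4.05 × 0.8800 × 17.2 = 61.30 mg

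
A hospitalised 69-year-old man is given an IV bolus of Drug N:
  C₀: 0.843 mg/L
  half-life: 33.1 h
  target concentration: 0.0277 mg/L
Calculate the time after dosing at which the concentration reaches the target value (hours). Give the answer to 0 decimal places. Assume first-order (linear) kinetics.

k = ln2 / t½ = 0.693147 / 33.1 = 0.02094 h⁻¹
t = ln(C₀ / C) / k = ln(0.8430 / 0.0277) / 0.02094
  = ln(30.43) / 0.02094 = 3.415 / 0.02094 = 163.1 h

163 h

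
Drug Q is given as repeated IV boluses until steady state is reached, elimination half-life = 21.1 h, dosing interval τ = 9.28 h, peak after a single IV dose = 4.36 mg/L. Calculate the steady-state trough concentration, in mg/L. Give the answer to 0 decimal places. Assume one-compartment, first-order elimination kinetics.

k = ln2 / t½ = 0.693147 / 21.1 = 0.03285 h⁻¹
e^(−kτ) = e^(−0.03285 × 9.28) = 0.7372
Accumulation ratio R = 1 / (1 − e^(−kτ)) = 1 / (1 − 0.7372) = 3.805
Steady-state trough = C₀ × R × e^(−kτ) = 4.36 × 3.805 × 0.7372 = 12.23 mg/L

12 mg/L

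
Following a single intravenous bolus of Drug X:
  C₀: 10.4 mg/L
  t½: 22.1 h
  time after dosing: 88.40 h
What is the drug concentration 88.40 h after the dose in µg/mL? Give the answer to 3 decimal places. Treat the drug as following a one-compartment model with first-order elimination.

0.650 µg/mL

k = ln2 / t½ = 0.693147 / 22.1 = 0.03136 h⁻¹
t / t½ = 88.40 / 22.1 = 4 half-lives
C = C₀ × (1/2)^4 = 10.40 × 0.06250 = 0.6500 mg/L
(0.6500 mg/L = 0.6500 µg/mL)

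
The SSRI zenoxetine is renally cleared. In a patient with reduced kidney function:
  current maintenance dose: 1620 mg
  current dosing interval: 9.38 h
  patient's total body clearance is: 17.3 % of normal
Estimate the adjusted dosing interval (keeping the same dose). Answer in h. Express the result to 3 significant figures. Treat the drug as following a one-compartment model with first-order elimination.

To keep the same average steady-state level, dosing rate must scale with clearance.
CL ratio = 17.3 / 100 = 0.1730
New interval (same dose) = 9.38 / 0.1730 = 54.22 h

54.2 h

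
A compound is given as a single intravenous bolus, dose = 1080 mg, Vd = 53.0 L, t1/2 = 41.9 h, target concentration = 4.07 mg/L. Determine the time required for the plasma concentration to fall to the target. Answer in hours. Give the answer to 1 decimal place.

C₀ = Dose / Vd = 1080 / 53.0 = 20.38 mg/L
k = ln2 / t½ = 0.693147 / 41.9 = 0.01654 h⁻¹
t = ln(C₀ / C) / k = ln(20.38 / 4.07) / 0.01654
  = ln(5.007) / 0.01654 = 1.611 / 0.01654 = 97.40 h

97.4 h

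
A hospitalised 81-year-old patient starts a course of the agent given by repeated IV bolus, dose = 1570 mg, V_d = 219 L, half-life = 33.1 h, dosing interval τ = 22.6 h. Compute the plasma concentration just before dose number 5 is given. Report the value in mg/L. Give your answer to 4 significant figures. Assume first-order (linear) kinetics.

C₀ per dose = Dose / Vd = 1570 / 219 = 7.169 mg/L
k = ln2 / t½ = 0.693147 / 33.1 = 0.02094 h⁻¹
Fraction remaining after one interval: r = e^(−kτ) = e^(−0.02094 × 22.6) = 0.6230
Before dose 5, 4 doses have been given (aged 1τ, 2τ, 3τ, 4τ).
C_trough = C₀ × (r + r² + … + r^4) = C₀ × r(1−r^4)/(1−r)
        = 7.169 × 0.6230 × (1 − 0.1506) / (1 − 0.6230) = 10.06 mg/L

10.06 mg/L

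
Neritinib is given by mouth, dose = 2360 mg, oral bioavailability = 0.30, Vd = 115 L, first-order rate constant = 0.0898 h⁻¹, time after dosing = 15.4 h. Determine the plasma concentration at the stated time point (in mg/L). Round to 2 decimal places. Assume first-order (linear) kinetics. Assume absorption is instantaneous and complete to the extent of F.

Amount reaching circulation = F × Dose = 0.30 × 2360 = 708.0 mg
C₀ = F·Dose / Vd = 708.0 / 115 = 6.157 mg/L
C = C₀ · e^(−k·t) = 6.157 × e^(−0.08980 × 15.4)
  = 6.157 × 0.2508 = 1.544 mg/L

1.54 mg/L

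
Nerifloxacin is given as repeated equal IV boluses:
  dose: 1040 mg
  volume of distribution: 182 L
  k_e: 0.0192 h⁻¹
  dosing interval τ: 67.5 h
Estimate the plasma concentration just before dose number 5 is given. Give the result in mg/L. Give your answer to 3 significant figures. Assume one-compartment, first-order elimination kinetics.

C₀ per dose = Dose / Vd = 1040 / 182 = 5.714 mg/L
Fraction remaining after one interval: r = e^(−kτ) = e^(−0.01920 × 67.5) = 0.2736
Before dose 5, 4 doses have been given (aged 1τ, 2τ, 3τ, 4τ).
C_trough = C₀ × (r + r² + … + r^4) = C₀ × r(1−r^4)/(1−r)
        = 5.714 × 0.2736 × (1 − 0.005604) / (1 − 0.2736) = 2.140 mg/L

2.14 mg/L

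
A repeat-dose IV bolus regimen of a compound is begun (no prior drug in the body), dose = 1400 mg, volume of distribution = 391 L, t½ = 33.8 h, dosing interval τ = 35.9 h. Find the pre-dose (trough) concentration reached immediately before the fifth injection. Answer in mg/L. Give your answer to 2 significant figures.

C₀ per dose = Dose / Vd = 1400 / 391 = 3.581 mg/L
k = ln2 / t½ = 0.693147 / 33.8 = 0.02051 h⁻¹
Fraction remaining after one interval: r = e^(−kτ) = e^(−0.02051 × 35.9) = 0.4789
Before dose 5, 4 doses have been given (aged 1τ, 2τ, 3τ, 4τ).
C_trough = C₀ × (r + r² + … + r^4) = C₀ × r(1−r^4)/(1−r)
        = 3.581 × 0.4789 × (1 − 0.05260) / (1 − 0.4789) = 3.118 mg/L

3.1 mg/L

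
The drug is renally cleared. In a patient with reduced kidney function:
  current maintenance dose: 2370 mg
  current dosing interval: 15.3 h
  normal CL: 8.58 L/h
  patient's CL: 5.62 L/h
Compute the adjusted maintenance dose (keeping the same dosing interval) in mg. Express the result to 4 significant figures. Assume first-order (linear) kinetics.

1552 mg

To keep the same average steady-state level, dosing rate must scale with clearance.
CL ratio = 5.62 / 8.58 = 0.6550
New dose (same interval) = 2370 × 0.6550 = 1552 mg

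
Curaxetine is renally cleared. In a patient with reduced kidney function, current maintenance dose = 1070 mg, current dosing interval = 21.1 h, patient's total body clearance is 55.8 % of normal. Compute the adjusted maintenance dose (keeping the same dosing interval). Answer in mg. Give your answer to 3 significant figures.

597 mg

To keep the same average steady-state level, dosing rate must scale with clearance.
CL ratio = 55.8 / 100 = 0.5580
New dose (same interval) = 1070 × 0.5580 = 597.1 mg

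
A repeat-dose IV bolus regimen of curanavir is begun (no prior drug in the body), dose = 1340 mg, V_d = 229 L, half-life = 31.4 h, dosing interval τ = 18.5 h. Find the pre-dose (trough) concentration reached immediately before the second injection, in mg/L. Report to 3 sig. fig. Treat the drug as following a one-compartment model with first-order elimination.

C₀ per dose = Dose / Vd = 1340 / 229 = 5.852 mg/L
k = ln2 / t½ = 0.693147 / 31.4 = 0.02207 h⁻¹
Fraction remaining after one interval: r = e^(−kτ) = e^(−0.02207 × 18.5) = 0.6648
Before dose 2, 1 dose has been given (aged 1τ).
C_trough = C₀ × r = 5.852 × 0.6648 = 3.890 mg/L

3.89 mg/L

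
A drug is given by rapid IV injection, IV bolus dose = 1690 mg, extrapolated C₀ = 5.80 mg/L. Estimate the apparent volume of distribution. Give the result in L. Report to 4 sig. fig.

291.4 L

Vd = Dose / C₀ = 1690 / 5.80 = 291.4 L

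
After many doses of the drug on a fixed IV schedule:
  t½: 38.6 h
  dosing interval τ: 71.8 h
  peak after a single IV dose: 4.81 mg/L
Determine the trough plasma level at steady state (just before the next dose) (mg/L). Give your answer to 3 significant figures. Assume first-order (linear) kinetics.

k = ln2 / t½ = 0.693147 / 38.6 = 0.01796 h⁻¹
e^(−kτ) = e^(−0.01796 × 71.8) = 0.2754
Accumulation ratio R = 1 / (1 − e^(−kτ)) = 1 / (1 − 0.2754) = 1.380
Steady-state trough = C₀ × R × e^(−kτ) = 4.81 × 1.380 × 0.2754 = 1.828 mg/L

1.83 mg/L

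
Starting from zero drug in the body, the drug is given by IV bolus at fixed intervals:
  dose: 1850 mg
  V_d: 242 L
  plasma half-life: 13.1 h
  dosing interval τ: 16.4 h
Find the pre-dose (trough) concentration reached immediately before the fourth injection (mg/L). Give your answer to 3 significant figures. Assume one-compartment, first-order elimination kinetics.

C₀ per dose = Dose / Vd = 1850 / 242 = 7.645 mg/L
k = ln2 / t½ = 0.693147 / 13.1 = 0.05291 h⁻¹
Fraction remaining after one interval: r = e^(−kτ) = e^(−0.05291 × 16.4) = 0.4199
Before dose 4, 3 doses have been given (aged 1τ, 2τ, 3τ).
C_trough = C₀ × (r + r² + … + r^3) = C₀ × r(1−r^3)/(1−r)
        = 7.645 × 0.4199 × (1 − 0.07404) / (1 − 0.4199) = 5.124 mg/L

5.12 mg/L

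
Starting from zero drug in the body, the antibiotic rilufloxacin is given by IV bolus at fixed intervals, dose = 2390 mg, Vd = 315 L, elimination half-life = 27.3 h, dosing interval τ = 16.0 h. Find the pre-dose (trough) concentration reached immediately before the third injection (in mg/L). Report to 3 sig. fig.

C₀ per dose = Dose / Vd = 2390 / 315 = 7.587 mg/L
k = ln2 / t½ = 0.693147 / 27.3 = 0.02539 h⁻¹
Fraction remaining after one interval: r = e^(−kτ) = e^(−0.02539 × 16.0) = 0.6662
Before dose 3, 2 doses have been given (aged 1τ, 2τ).
C_trough = C₀ × (r + r²) = 7.587 × (0.6662 + 0.4438) = 8.422 mg/L

8.42 mg/L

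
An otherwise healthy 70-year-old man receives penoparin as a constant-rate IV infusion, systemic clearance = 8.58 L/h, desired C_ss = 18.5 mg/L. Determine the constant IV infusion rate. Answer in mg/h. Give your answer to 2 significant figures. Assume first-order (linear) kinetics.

At steady state, infusion rate R₀ = Css × CL = 18.5 × 8.580 = 158.7 mg/h

160 mg/h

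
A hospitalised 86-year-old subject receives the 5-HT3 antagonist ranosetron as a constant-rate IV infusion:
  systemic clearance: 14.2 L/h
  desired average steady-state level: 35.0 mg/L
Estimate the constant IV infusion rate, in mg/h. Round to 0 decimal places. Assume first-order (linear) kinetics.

At steady state, infusion rate R₀ = Css × CL = 35.0 × 14.20 = 497.0 mg/h

497 mg/h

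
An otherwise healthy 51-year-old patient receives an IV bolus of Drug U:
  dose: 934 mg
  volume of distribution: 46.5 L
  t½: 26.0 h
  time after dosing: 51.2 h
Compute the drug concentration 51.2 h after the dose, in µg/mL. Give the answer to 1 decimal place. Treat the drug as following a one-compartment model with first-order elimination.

5.1 µg/mL

C₀ = Dose / Vd = 934.0 / 46.5 = 20.09 mg/L
k = ln2 / t½ = 0.693147 / 26.0 = 0.02666 h⁻¹
C = C₀ · e^(−k·t) = 20.09 × e^(−0.02666 × 51.2)
  = 20.09 × 0.2554 = 5.131 mg/L
(5.131 mg/L = 5.131 µg/mL)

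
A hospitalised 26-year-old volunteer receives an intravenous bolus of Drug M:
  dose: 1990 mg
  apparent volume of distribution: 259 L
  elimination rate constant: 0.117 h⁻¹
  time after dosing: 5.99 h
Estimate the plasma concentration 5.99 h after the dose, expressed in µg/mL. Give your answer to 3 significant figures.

C₀ = Dose / Vd = 1990 / 259 = 7.683 mg/L
C = C₀ · e^(−k·t) = 7.683 × e^(−0.1170 × 5.99)
  = 7.683 × 0.4962 = 3.812 mg/L
(3.812 mg/L = 3.812 µg/mL)

3.81 µg/mL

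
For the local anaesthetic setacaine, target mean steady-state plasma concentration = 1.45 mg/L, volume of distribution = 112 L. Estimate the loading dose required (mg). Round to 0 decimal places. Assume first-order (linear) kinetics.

LD = Css × Vd = 1.45 × 112 = 162.4 mg

162 mg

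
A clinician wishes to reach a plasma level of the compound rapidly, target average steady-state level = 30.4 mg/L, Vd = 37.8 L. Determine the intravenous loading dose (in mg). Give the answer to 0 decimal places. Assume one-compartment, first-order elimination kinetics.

1149 mg

LD = Css × Vd = 30.4 × 37.8 = 1149 mg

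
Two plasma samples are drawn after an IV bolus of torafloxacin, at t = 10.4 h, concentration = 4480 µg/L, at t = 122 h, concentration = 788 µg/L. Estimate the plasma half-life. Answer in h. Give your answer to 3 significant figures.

44.5 h

k = ln(C₁/C₂) / (t₂ − t₁) = ln(4480/788) / (122 − 10.4)
  = 1.738 / 111.6 = 0.01557 h⁻¹
t½ = ln2 / k = 0.693147 / 0.01557 = 44.52 h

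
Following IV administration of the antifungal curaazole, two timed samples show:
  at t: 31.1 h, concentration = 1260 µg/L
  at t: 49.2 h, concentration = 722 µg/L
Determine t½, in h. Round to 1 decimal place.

k = ln(C₁/C₂) / (t₂ − t₁) = ln(1260/722) / (49.2 − 31.1)
  = 0.5568 / 18.10 = 0.03076 h⁻¹
t½ = ln2 / k = 0.693147 / 0.03076 = 22.53 h

22.5 h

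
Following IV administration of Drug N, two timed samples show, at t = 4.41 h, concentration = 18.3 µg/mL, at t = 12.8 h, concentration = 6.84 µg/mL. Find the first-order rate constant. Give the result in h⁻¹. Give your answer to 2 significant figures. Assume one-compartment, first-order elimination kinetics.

k = ln(C₁/C₂) / (t₂ − t₁) = ln(18.3/6.84) / (12.8 − 4.41)
  = 0.9841 / 8.390 = 0.1173 h⁻¹

0.12 h⁻¹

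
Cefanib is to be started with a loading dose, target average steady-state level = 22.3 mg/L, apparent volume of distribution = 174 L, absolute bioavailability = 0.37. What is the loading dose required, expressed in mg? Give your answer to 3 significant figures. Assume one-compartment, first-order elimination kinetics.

LD = Css × Vd / F = 22.3 × 174 / 0.37 = 10490 mg

10500 mg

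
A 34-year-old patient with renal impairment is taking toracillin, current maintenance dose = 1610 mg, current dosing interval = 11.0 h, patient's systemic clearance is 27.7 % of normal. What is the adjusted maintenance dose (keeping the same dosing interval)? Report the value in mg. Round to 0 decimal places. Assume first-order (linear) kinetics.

To keep the same average steady-state level, dosing rate must scale with clearance.
CL ratio = 27.7 / 100 = 0.2770
New dose (same interval) = 1610 × 0.2770 = 446.0 mg

446 mg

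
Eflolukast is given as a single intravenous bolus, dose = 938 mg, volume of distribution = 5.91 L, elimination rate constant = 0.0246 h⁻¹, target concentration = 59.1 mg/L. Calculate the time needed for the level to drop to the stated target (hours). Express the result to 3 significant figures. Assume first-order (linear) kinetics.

C₀ = Dose / Vd = 938.0 / 5.91 = 158.7 mg/L
t = ln(C₀ / C) / k = ln(158.7 / 59.1) / 0.02460
  = ln(2.685) / 0.02460 = 0.9877 / 0.02460 = 40.15 h

40.2 h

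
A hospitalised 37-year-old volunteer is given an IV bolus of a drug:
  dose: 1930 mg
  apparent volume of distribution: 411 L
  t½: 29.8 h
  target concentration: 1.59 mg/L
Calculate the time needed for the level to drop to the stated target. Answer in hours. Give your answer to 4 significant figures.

C₀ = Dose / Vd = 1930 / 411 = 4.696 mg/L
k = ln2 / t½ = 0.693147 / 29.8 = 0.02326 h⁻¹
t = ln(C₀ / C) / k = ln(4.696 / 1.59) / 0.02326
  = ln(2.953) / 0.02326 = 1.083 / 0.02326 = 46.56 h

46.56 h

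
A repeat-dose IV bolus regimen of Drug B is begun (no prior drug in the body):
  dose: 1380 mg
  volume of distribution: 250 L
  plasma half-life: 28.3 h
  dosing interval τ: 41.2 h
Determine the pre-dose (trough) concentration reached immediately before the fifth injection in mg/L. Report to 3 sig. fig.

C₀ per dose = Dose / Vd = 1380 / 250 = 5.520 mg/L
k = ln2 / t½ = 0.693147 / 28.3 = 0.02449 h⁻¹
Fraction remaining after one interval: r = e^(−kτ) = e^(−0.02449 × 41.2) = 0.3646
Before dose 5, 4 doses have been given (aged 1τ, 2τ, 3τ, 4τ).
C_trough = C₀ × (r + r² + … + r^4) = C₀ × r(1−r^4)/(1−r)
        = 5.520 × 0.3646 × (1 − 0.01767) / (1 − 0.3646) = 3.111 mg/L

3.11 mg/L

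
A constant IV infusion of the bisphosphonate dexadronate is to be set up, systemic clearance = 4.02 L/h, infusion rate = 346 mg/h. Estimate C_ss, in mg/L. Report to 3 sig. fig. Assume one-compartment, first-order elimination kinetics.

At steady state Css = R₀ / CL = 346 / 4.020 = 86.07 mg/L

86.1 mg/L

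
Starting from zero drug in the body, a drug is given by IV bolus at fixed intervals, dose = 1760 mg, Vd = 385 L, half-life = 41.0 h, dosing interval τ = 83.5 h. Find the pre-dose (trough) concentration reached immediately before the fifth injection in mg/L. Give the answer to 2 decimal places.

C₀ per dose = Dose / Vd = 1760 / 385 = 4.571 mg/L
k = ln2 / t½ = 0.693147 / 41.0 = 0.01691 h⁻¹
Fraction remaining after one interval: r = e^(−kτ) = e^(−0.01691 × 83.5) = 0.2437
Before dose 5, 4 doses have been given (aged 1τ, 2τ, 3τ, 4τ).
C_trough = C₀ × (r + r² + … + r^4) = C₀ × r(1−r^4)/(1−r)
        = 4.571 × 0.2437 × (1 − 0.003527) / (1 − 0.2437) = 1.468 mg/L

1.47 mg/L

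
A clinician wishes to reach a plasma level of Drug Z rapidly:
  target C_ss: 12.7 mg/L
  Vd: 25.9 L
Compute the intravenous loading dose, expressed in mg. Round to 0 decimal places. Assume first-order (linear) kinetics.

329 mg

LD = Css × Vd = 12.7 × 25.9 = 328.9 mg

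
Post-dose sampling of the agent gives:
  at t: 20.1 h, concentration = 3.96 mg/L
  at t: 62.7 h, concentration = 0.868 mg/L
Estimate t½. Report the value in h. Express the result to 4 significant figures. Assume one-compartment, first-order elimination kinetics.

k = ln(C₁/C₂) / (t₂ − t₁) = ln(3.96/0.868) / (62.7 − 20.1)
  = 1.518 / 42.60 = 0.03563 h⁻¹
t½ = ln2 / k = 0.693147 / 0.03563 = 19.45 h

19.45 h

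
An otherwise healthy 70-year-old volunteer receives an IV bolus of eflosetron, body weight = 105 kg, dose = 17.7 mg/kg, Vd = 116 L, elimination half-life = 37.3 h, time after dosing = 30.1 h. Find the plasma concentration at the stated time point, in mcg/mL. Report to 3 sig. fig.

Total dose = 17.7 × 105 = 1859 mg
C₀ = Dose / Vd = 1859 / 116 = 16.03 mg/L
k = ln2 / t½ = 0.693147 / 37.3 = 0.01858 h⁻¹
C = C₀ · e^(−k·t) = 16.03 × e^(−0.01858 × 30.1)
  = 16.03 × 0.5716 = 9.163 mg/L
(9.163 mg/L = 9.163 mcg/mL)

9.16 mcg/mL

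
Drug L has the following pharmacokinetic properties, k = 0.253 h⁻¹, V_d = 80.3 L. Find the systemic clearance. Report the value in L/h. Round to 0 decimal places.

20 L/h

CL = k × Vd = 0.253 × 80.3 = 20.32 L/h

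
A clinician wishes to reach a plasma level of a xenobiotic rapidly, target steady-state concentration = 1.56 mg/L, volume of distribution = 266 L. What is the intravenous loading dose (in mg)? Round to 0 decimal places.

415 mg

LD = Css × Vd = 1.56 × 266 = 415.0 mg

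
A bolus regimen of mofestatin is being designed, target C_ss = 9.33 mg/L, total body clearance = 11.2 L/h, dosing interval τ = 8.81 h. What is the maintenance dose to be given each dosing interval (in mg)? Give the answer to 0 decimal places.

921 mg

At steady state, Dose/τ = Css × CL.
Dose = Css × CL × τ = 9.33 × 11.20 × 8.81 = 920.6 mg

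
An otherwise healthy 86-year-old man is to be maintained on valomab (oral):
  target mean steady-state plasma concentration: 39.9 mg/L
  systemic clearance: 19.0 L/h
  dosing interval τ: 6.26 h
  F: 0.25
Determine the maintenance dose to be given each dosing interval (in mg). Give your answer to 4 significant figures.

18980 mg

At steady state, F × (Dose/τ) = Css × CL.
Dose = Css × CL × τ / F = 39.9 × 19.00 × 6.26 / 0.25 = 18980 mg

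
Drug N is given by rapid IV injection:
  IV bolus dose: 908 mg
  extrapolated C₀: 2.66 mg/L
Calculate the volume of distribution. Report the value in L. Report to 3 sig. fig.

Vd = Dose / C₀ = 908.0 / 2.66 = 341.4 L

341 L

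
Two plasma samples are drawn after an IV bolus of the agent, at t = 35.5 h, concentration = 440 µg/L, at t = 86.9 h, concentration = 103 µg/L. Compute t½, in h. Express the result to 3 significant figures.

24.5 h

k = ln(C₁/C₂) / (t₂ − t₁) = ln(440/103) / (86.9 − 35.5)
  = 1.452 / 51.40 = 0.02825 h⁻¹
t½ = ln2 / k = 0.693147 / 0.02825 = 24.54 h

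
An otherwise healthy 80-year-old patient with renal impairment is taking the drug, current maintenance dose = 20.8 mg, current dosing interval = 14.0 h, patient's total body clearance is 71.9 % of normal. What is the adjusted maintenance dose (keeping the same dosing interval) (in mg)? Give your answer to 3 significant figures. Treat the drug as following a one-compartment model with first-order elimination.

15.0 mg

To keep the same average steady-state level, dosing rate must scale with clearance.
CL ratio = 71.9 / 100 = 0.7190
New dose (same interval) = 20.8 × 0.7190 = 14.96 mg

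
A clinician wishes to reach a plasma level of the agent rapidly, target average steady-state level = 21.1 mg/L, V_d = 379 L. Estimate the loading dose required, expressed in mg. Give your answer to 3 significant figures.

8000 mg

LD = Css × Vd = 21.1 × 379 = 7997 mg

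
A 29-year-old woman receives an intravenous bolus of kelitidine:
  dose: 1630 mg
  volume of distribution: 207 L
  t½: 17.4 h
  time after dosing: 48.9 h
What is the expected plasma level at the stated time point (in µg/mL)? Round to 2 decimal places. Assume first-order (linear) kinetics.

C₀ = Dose / Vd = 1630 / 207 = 7.874 mg/L
k = ln2 / t½ = 0.693147 / 17.4 = 0.03984 h⁻¹
C = C₀ · e^(−k·t) = 7.874 × e^(−0.03984 × 48.9)
  = 7.874 × 0.1425 = 1.122 mg/L
(1.122 mg/L = 1.122 µg/mL)

1.12 µg/mL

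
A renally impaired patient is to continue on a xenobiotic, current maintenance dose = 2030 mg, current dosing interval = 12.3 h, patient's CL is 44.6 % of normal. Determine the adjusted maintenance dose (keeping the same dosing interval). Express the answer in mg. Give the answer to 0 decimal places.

905 mg

To keep the same average steady-state level, dosing rate must scale with clearance.
CL ratio = 44.6 / 100 = 0.4460
New dose (same interval) = 2030 × 0.4460 = 905.4 mg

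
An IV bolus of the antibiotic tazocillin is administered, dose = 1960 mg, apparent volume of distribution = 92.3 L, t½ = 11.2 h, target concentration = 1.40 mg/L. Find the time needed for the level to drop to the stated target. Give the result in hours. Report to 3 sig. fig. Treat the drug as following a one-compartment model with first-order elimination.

43.9 h

C₀ = Dose / Vd = 1960 / 92.3 = 21.24 mg/L
k = ln2 / t½ = 0.693147 / 11.2 = 0.06189 h⁻¹
t = ln(C₀ / C) / k = ln(21.24 / 1.40) / 0.06189
  = ln(15.17) / 0.06189 = 2.719 / 0.06189 = 43.93 h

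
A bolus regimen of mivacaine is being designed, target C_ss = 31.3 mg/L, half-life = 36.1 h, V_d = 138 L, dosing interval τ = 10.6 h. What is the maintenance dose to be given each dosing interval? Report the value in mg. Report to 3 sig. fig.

k = ln2 / t½ = 0.693147 / 36.1 = 0.01920 h⁻¹
CL = k × Vd = 0.01920 × 138 = 2.650 L/h
At steady state, Dose/τ = Css × CL.
Dose = Css × CL × τ = 31.3 × 2.650 × 10.6 = 879.2 mg

879 mg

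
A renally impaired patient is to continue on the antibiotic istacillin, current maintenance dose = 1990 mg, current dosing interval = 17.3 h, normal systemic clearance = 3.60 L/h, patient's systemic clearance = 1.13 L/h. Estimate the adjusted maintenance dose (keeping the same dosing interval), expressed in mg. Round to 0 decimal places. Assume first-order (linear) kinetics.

625 mg

To keep the same average steady-state level, dosing rate must scale with clearance.
CL ratio = 1.13 / 3.60 = 0.3139
New dose (same interval) = 1990 × 0.3139 = 624.7 mg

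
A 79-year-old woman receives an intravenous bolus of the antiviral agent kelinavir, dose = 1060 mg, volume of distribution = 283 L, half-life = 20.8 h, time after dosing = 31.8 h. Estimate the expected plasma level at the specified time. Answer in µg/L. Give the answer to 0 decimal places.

C₀ = Dose / Vd = 1060 / 283 = 3.746 mg/L
k = ln2 / t½ = 0.693147 / 20.8 = 0.03332 h⁻¹
C = C₀ · e^(−k·t) = 3.746 × e^(−0.03332 × 31.8)
  = 3.746 × 0.3466 = 1.298 mg/L
Convert: 1.298 mg/L × 1000 = 1298 µg/L

1298 µg/L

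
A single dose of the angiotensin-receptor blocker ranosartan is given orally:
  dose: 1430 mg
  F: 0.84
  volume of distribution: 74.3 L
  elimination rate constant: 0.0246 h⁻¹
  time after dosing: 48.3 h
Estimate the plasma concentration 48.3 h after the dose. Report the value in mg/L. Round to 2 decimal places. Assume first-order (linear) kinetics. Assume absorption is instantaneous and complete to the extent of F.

Amount reaching circulation = F × Dose = 0.84 × 1430 = 1201 mg
C₀ = F·Dose / Vd = 1201 / 74.3 = 16.16 mg/L
C = C₀ · e^(−k·t) = 16.16 × e^(−0.02460 × 48.3)
  = 16.16 × 0.3048 = 4.926 mg/L

4.93 mg/L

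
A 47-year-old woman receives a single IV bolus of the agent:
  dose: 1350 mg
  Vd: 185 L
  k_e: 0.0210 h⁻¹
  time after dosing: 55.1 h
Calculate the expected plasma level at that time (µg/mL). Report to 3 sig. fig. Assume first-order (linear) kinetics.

2.29 µg/mL

C₀ = Dose / Vd = 1350 / 185 = 7.297 mg/L
C = C₀ · e^(−k·t) = 7.297 × e^(−0.02100 × 55.1)
  = 7.297 × 0.3144 = 2.294 mg/L
(2.294 mg/L = 2.294 µg/mL)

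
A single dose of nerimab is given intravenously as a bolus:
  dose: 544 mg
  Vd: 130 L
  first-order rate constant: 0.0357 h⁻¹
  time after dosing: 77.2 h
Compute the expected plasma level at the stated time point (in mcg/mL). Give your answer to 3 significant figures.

C₀ = Dose / Vd = 544.0 / 130 = 4.185 mg/L
C = C₀ · e^(−k·t) = 4.185 × e^(−0.03570 × 77.2)
  = 4.185 × 0.06354 = 0.2659 mg/L
(0.2659 mg/L = 0.2659 mcg/mL)

0.266 mcg/mL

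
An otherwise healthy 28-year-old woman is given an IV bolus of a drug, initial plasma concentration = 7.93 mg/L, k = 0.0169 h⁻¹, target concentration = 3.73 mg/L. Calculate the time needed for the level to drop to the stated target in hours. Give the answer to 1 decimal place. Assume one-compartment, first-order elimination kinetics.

44.6 h

t = ln(C₀ / C) / k = ln(7.930 / 3.73) / 0.01690
  = ln(2.126) / 0.01690 = 0.7542 / 0.01690 = 44.63 h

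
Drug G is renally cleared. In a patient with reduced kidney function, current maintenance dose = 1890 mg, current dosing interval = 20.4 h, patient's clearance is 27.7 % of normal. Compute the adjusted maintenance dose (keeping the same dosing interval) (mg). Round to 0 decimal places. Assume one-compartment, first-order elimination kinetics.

524 mg

To keep the same average steady-state level, dosing rate must scale with clearance.
CL ratio = 27.7 / 100 = 0.2770
New dose (same interval) = 1890 × 0.2770 = 523.5 mg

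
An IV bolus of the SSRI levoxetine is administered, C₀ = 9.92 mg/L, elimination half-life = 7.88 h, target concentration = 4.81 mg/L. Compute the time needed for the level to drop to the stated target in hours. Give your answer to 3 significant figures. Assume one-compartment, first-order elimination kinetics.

k = ln2 / t½ = 0.693147 / 7.88 = 0.08796 h⁻¹
t = ln(C₀ / C) / k = ln(9.920 / 4.81) / 0.08796
  = ln(2.062) / 0.08796 = 0.7237 / 0.08796 = 8.228 h

8.23 h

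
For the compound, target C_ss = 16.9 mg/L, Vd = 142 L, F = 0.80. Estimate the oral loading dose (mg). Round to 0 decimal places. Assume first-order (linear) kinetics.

LD = Css × Vd / F = 16.9 × 142 / 0.80 = 3000 mg

3000 mg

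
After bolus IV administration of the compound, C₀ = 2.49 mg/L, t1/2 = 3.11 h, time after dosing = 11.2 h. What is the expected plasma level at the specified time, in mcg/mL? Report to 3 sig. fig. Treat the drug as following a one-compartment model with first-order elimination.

k = ln2 / t½ = 0.693147 / 3.11 = 0.2229 h⁻¹
C = C₀ · e^(−k·t) = 2.490 × e^(−0.2229 × 11.2)
  = 2.490 × 0.08237 = 0.2051 mg/L
(0.2051 mg/L = 0.2051 mcg/mL)

0.205 mcg/mL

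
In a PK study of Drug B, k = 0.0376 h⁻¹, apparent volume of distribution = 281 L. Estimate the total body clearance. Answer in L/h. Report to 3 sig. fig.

CL = k × Vd = 0.0376 × 281 = 10.57 L/h

10.6 L/h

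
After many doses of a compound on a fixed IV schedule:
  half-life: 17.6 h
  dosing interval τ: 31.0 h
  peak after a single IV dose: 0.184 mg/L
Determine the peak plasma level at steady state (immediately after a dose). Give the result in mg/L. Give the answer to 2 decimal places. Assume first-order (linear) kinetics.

k = ln2 / t½ = 0.693147 / 17.6 = 0.03938 h⁻¹
e^(−kτ) = e^(−0.03938 × 31.0) = 0.2950
Accumulation ratio R = 1 / (1 − e^(−kτ)) = 1 / (1 − 0.2950) = 1.418
Steady-state peak = C₀ × R = 0.184 × 1.418 = 0.2609 mg/L

0.26 mg/L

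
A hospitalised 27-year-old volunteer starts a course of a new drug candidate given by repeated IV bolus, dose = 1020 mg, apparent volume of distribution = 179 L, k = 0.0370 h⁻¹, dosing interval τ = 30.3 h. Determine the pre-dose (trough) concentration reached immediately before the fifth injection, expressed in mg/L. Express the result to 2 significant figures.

C₀ per dose = Dose / Vd = 1020 / 179 = 5.698 mg/L
Fraction remaining after one interval: r = e^(−kτ) = e^(−0.03700 × 30.3) = 0.3259
Before dose 5, 4 doses have been given (aged 1τ, 2τ, 3τ, 4τ).
C_trough = C₀ × (r + r² + … + r^4) = C₀ × r(1−r^4)/(1−r)
        = 5.698 × 0.3259 × (1 − 0.01128) / (1 − 0.3259) = 2.724 mg/L

2.7 mg/L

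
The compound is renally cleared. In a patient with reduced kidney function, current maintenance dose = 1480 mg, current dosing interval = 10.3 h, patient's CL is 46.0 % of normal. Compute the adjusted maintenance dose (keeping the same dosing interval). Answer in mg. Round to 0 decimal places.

To keep the same average steady-state level, dosing rate must scale with clearance.
CL ratio = 46.0 / 100 = 0.4600
New dose (same interval) = 1480 × 0.4600 = 680.8 mg

681 mg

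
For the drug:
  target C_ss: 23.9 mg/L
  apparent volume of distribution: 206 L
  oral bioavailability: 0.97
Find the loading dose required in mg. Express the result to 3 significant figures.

5080 mg

LD = Css × Vd / F = 23.9 × 206 / 0.97 = 5076 mg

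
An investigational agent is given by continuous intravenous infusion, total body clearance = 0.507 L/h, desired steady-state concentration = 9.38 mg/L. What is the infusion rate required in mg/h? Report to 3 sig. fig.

4.76 mg/h

At steady state, infusion rate R₀ = Css × CL = 9.38 × 0.5070 = 4.756 mg/h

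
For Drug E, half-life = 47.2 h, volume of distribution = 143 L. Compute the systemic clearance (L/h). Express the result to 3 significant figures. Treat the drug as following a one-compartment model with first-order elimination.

2.10 L/h

k = ln2 / t½ = 0.693147 / 47.2 = 0.01469 h⁻¹
CL = k × Vd = 0.01469 × 143 = 2.101 L/h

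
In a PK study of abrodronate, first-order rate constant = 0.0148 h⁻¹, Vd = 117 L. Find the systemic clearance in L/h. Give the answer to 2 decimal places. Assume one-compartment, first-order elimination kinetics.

1.73 L/h

CL = k × Vd = 0.0148 × 117 = 1.732 L/h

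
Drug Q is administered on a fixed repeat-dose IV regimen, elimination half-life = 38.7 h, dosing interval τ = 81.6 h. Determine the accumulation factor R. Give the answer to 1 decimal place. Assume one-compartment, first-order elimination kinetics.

1.3

k = ln2 / t½ = 0.693147 / 38.7 = 0.01791 h⁻¹
e^(−kτ) = e^(−0.01791 × 81.6) = 0.2319
Accumulation ratio R = 1 / (1 − e^(−kτ)) = 1 / (1 − 0.2319) = 1.302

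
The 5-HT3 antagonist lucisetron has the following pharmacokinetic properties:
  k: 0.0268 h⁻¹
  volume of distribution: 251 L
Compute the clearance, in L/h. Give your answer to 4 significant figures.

6.727 L/h

CL = k × Vd = 0.0268 × 251 = 6.727 L/h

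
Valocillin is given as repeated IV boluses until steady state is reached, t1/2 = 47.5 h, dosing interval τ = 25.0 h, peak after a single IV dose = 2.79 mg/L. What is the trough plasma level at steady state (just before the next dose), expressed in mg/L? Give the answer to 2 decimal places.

k = ln2 / t½ = 0.693147 / 47.5 = 0.01459 h⁻¹
e^(−kτ) = e^(−0.01459 × 25.0) = 0.6944
Accumulation ratio R = 1 / (1 − e^(−kτ)) = 1 / (1 − 0.6944) = 3.272
Steady-state trough = C₀ × R × e^(−kτ) = 2.79 × 3.272 × 0.6944 = 6.339 mg/L

6.34 mg/L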